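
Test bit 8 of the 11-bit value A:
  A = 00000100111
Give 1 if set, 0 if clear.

Bit 8 is the 9th from the right.
  00000100111
    ^
That bit is 0.

Answer: 0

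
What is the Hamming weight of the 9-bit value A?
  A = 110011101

110011101
1-bits at positions (from bit 0 = LSB): 0, 2, 3, 4, 7, 8
Count = 6

Answer: 6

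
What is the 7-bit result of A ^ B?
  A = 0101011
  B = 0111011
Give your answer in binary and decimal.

Apply ^ to each column (1 where bits differ):
  0101011
^ 0111011
---------
  0010000

Answer: 0010000 (16)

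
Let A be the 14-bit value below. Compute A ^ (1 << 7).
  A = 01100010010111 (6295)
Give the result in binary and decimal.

Mask = 1 << 7 = 00000010000000
Bit 7 of A is 1; XOR with the mask flips it to 0.
  01100010010111
^ 00000010000000
----------------
  01100000010111

Answer: 01100000010111 (6167)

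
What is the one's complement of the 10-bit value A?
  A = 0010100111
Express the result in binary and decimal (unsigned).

Flip each bit (0->1, 1->0):
  0010100111
  1101011000

Answer: 1101011000 (856)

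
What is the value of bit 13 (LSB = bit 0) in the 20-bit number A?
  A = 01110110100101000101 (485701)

Bit 13 is the 14th from the right.
  01110110100101000101
        ^
That bit is 1.

Answer: 1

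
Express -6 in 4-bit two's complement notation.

1. Binary of +6:  0110
2. Invert bits:     1001
3. Add 1:           1010

Answer: 1010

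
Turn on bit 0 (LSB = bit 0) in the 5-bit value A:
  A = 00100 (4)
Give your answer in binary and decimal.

Mask = 1 << 0 = 00001
Bit 0 of A is 0, so OR-ing with the mask flips it to 1.
  00100
| 00001
-------
  00101

Answer: 00101 (5)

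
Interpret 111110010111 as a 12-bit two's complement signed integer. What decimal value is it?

MSB is 1, so the value is negative. Find the magnitude:
1. Invert bits:  000001101000
2. Add 1:        000001101001  = 105
3. Apply sign:   -105

Answer: -105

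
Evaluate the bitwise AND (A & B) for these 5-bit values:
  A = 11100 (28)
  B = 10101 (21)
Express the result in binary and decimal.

Apply & to each column (1 only where both bits are 1):
  11100
& 10101
-------
  10100

Answer: 10100 (20)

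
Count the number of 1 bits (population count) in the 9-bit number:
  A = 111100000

111100000
1-bits at positions (from bit 0 = LSB): 5, 6, 7, 8
Count = 4

Answer: 4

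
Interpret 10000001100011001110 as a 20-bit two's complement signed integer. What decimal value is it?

MSB is 1, so the value is negative. Find the magnitude:
1. Invert bits:  01111110011100110001
2. Add 1:        01111110011100110010  = 517938
3. Apply sign:   -517938

Answer: -517938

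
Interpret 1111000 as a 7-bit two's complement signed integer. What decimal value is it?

MSB is 1, so the value is negative. Find the magnitude:
1. Invert bits:  0000111
2. Add 1:        0001000  = 8
3. Apply sign:   -8

Answer: -8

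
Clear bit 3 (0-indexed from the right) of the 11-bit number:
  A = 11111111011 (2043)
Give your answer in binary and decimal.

Mask = ~(1 << 3) = 11111110111
Bit 3 of A is 1, so AND-ing with the mask clears it to 0.
  11111111011
& 11111110111
-------------
  11111110011

Answer: 11111110011 (2035)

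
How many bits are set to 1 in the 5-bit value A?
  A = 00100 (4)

00100
1-bits at positions (from bit 0 = LSB): 2
Count = 1

Answer: 1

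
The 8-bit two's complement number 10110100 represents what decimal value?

MSB is 1, so the value is negative. Find the magnitude:
1. Invert bits:  01001011
2. Add 1:        01001100  = 76
3. Apply sign:   -76

Answer: -76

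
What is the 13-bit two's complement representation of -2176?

1. Binary of +2176:  0100010000000
2. Invert bits:     1011101111111
3. Add 1:           1011110000000

Answer: 1011110000000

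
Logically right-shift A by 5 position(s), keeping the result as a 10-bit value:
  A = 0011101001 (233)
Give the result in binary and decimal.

Logical shift right by 5: drop the bottom 5 bit(s), prepend 5 zero(s) on the left.
  0011101001  ->  keep [00111], discard [01001], prepend 00000
= 0000000111

Answer: 0000000111 (7)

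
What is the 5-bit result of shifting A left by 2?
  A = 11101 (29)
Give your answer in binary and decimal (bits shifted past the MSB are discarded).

Shift left by 2: drop the top 2 bit(s), append 2 zero(s) on the right.
  11101  ->  discard [11], keep [101], append 00
= 10100

Answer: 10100 (20)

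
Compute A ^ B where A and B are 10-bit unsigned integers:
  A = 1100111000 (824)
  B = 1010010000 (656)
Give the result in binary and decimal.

Apply ^ to each column (1 where bits differ):
  1100111000
^ 1010010000
------------
  0110101000

Answer: 0110101000 (424)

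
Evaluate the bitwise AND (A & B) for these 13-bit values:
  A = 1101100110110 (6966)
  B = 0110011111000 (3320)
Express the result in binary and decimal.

Apply & to each column (1 only where both bits are 1):
  1101100110110
& 0110011111000
---------------
  0100000110000

Answer: 0100000110000 (2096)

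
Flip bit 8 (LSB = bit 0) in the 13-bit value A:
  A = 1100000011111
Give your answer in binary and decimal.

Mask = 1 << 8 = 0000100000000
Bit 8 of A is 0; XOR with the mask flips it to 1.
  1100000011111
^ 0000100000000
---------------
  1100100011111

Answer: 1100100011111 (6431)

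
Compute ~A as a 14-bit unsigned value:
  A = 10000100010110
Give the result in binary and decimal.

Flip each bit (0->1, 1->0):
  10000100010110
  01111011101001

Answer: 01111011101001 (7913)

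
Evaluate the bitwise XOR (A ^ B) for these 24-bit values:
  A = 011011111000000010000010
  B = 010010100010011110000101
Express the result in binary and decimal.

Apply ^ to each column (1 where bits differ):
  011011111000000010000010
^ 010010100010011110000101
--------------------------
  001001011010011100000111

Answer: 001001011010011100000111 (2467591)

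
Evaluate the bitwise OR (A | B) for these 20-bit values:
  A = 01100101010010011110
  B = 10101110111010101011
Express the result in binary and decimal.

Apply | to each column (1 where either bit is 1):
  01100101010010011110
| 10101110111010101011
----------------------
  11101111111010111111

Answer: 11101111111010111111 (982719)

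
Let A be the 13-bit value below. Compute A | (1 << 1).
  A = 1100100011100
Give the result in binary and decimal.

Mask = 1 << 1 = 0000000000010
Bit 1 of A is 0, so OR-ing with the mask flips it to 1.
  1100100011100
| 0000000000010
---------------
  1100100011110

Answer: 1100100011110 (6430)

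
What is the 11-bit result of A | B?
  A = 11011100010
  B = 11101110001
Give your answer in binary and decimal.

Apply | to each column (1 where either bit is 1):
  11011100010
| 11101110001
-------------
  11111110011

Answer: 11111110011 (2035)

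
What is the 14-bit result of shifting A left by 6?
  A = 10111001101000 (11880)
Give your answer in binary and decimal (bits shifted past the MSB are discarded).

Shift left by 6: drop the top 6 bit(s), append 6 zero(s) on the right.
  10111001101000  ->  discard [101110], keep [01101000], append 000000
= 01101000000000

Answer: 01101000000000 (6656)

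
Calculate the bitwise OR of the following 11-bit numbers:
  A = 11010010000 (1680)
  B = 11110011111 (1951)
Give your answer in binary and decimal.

Apply | to each column (1 where either bit is 1):
  11010010000
| 11110011111
-------------
  11110011111

Answer: 11110011111 (1951)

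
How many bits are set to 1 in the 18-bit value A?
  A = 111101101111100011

111101101111100011
1-bits at positions (from bit 0 = LSB): 0, 1, 5, 6, 7, 8, 9, 11, 12, 14, 15, 16, 17
Count = 13

Answer: 13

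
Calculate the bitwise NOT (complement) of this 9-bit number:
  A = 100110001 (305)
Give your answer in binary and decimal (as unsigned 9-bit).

Flip each bit (0->1, 1->0):
  100110001
  011001110

Answer: 011001110 (206)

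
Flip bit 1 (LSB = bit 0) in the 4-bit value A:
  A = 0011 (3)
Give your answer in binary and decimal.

Mask = 1 << 1 = 0010
Bit 1 of A is 1; XOR with the mask flips it to 0.
  0011
^ 0010
------
  0001

Answer: 0001 (1)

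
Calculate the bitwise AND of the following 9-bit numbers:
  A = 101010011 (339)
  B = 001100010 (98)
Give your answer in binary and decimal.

Apply & to each column (1 only where both bits are 1):
  101010011
& 001100010
-----------
  001000010

Answer: 001000010 (66)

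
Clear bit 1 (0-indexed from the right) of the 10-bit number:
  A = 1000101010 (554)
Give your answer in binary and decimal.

Mask = ~(1 << 1) = 1111111101
Bit 1 of A is 1, so AND-ing with the mask clears it to 0.
  1000101010
& 1111111101
------------
  1000101000

Answer: 1000101000 (552)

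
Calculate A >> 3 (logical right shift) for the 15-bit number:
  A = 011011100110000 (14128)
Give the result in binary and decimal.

Logical shift right by 3: drop the bottom 3 bit(s), prepend 3 zero(s) on the left.
  011011100110000  ->  keep [011011100110], discard [000], prepend 000
= 000011011100110

Answer: 000011011100110 (1766)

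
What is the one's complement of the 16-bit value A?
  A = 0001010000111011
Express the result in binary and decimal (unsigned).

Flip each bit (0->1, 1->0):
  0001010000111011
  1110101111000100

Answer: 1110101111000100 (60356)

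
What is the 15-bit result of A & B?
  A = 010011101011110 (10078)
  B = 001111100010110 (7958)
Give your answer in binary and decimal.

Apply & to each column (1 only where both bits are 1):
  010011101011110
& 001111100010110
-----------------
  000011100010110

Answer: 000011100010110 (1814)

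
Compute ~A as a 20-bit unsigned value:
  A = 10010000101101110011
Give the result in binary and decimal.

Flip each bit (0->1, 1->0):
  10010000101101110011
  01101111010010001100

Answer: 01101111010010001100 (455820)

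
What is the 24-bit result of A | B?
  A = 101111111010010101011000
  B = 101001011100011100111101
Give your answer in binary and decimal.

Apply | to each column (1 where either bit is 1):
  101111111010010101011000
| 101001011100011100111101
--------------------------
  101111111110011101111101

Answer: 101111111110011101111101 (12576637)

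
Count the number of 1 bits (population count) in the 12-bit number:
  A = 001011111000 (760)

001011111000
1-bits at positions (from bit 0 = LSB): 3, 4, 5, 6, 7, 9
Count = 6

Answer: 6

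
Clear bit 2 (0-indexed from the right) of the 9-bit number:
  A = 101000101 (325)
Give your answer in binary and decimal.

Mask = ~(1 << 2) = 111111011
Bit 2 of A is 1, so AND-ing with the mask clears it to 0.
  101000101
& 111111011
-----------
  101000001

Answer: 101000001 (321)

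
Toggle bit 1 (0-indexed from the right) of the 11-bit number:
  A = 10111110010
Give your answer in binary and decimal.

Mask = 1 << 1 = 00000000010
Bit 1 of A is 1; XOR with the mask flips it to 0.
  10111110010
^ 00000000010
-------------
  10111110000

Answer: 10111110000 (1520)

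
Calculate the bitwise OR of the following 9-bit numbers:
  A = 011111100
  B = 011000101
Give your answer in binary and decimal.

Apply | to each column (1 where either bit is 1):
  011111100
| 011000101
-----------
  011111101

Answer: 011111101 (253)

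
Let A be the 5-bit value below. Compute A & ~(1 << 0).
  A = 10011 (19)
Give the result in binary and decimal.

Mask = ~(1 << 0) = 11110
Bit 0 of A is 1, so AND-ing with the mask clears it to 0.
  10011
& 11110
-------
  10010

Answer: 10010 (18)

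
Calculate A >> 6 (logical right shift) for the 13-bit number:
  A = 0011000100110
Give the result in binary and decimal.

Logical shift right by 6: drop the bottom 6 bit(s), prepend 6 zero(s) on the left.
  0011000100110  ->  keep [0011000], discard [100110], prepend 000000
= 0000000011000

Answer: 0000000011000 (24)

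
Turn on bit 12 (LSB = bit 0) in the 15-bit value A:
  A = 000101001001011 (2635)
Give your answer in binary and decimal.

Mask = 1 << 12 = 001000000000000
Bit 12 of A is 0, so OR-ing with the mask flips it to 1.
  000101001001011
| 001000000000000
-----------------
  001101001001011

Answer: 001101001001011 (6731)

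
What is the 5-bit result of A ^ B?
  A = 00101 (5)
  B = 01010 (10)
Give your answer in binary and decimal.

Apply ^ to each column (1 where bits differ):
  00101
^ 01010
-------
  01111

Answer: 01111 (15)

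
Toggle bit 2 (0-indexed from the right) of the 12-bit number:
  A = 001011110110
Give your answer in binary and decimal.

Mask = 1 << 2 = 000000000100
Bit 2 of A is 1; XOR with the mask flips it to 0.
  001011110110
^ 000000000100
--------------
  001011110010

Answer: 001011110010 (754)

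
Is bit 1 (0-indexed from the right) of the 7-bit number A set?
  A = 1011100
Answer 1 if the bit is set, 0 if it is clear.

Bit 1 is the 2nd from the right.
  1011100
       ^
That bit is 0.

Answer: 0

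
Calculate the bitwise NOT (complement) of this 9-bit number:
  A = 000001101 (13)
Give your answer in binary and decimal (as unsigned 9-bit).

Flip each bit (0->1, 1->0):
  000001101
  111110010

Answer: 111110010 (498)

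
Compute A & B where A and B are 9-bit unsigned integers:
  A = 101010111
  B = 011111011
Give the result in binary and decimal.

Apply & to each column (1 only where both bits are 1):
  101010111
& 011111011
-----------
  001010011

Answer: 001010011 (83)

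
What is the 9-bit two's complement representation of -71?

1. Binary of +71:  001000111
2. Invert bits:     110111000
3. Add 1:           110111001

Answer: 110111001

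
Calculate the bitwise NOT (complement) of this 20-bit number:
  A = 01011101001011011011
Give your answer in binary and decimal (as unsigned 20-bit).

Flip each bit (0->1, 1->0):
  01011101001011011011
  10100010110100100100

Answer: 10100010110100100100 (666916)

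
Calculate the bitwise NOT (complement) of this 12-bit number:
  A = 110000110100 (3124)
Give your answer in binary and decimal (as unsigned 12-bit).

Flip each bit (0->1, 1->0):
  110000110100
  001111001011

Answer: 001111001011 (971)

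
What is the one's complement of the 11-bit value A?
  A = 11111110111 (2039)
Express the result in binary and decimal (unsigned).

Flip each bit (0->1, 1->0):
  11111110111
  00000001000

Answer: 00000001000 (8)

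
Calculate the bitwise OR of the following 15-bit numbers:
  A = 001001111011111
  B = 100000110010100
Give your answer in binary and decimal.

Apply | to each column (1 where either bit is 1):
  001001111011111
| 100000110010100
-----------------
  101001111011111

Answer: 101001111011111 (21471)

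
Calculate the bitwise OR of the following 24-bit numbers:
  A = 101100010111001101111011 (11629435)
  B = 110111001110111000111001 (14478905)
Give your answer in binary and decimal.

Apply | to each column (1 where either bit is 1):
  101100010111001101111011
| 110111001110111000111001
--------------------------
  111111011111111101111011

Answer: 111111011111111101111011 (16646011)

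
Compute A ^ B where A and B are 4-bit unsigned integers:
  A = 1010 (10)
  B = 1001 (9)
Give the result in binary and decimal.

Apply ^ to each column (1 where bits differ):
  1010
^ 1001
------
  0011

Answer: 0011 (3)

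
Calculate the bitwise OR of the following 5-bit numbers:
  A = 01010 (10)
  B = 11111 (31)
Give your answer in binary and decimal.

Apply | to each column (1 where either bit is 1):
  01010
| 11111
-------
  11111

Answer: 11111 (31)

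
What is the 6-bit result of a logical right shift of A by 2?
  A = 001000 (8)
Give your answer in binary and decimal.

Logical shift right by 2: drop the bottom 2 bit(s), prepend 2 zero(s) on the left.
  001000  ->  keep [0010], discard [00], prepend 00
= 000010

Answer: 000010 (2)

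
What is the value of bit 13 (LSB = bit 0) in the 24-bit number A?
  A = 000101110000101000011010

Bit 13 is the 14th from the right.
  000101110000101000011010
            ^
That bit is 0.

Answer: 0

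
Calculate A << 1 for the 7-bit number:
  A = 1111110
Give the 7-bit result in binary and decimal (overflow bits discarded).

Shift left by 1: drop the top 1 bit(s), append 1 zero(s) on the right.
  1111110  ->  discard [1], keep [111110], append 0
= 1111100

Answer: 1111100 (124)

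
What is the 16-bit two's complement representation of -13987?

1. Binary of +13987:  0011011010100011
2. Invert bits:     1100100101011100
3. Add 1:           1100100101011101

Answer: 1100100101011101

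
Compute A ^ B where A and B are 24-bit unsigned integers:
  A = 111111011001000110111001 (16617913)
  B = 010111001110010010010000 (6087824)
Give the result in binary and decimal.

Apply ^ to each column (1 where bits differ):
  111111011001000110111001
^ 010111001110010010010000
--------------------------
  101000010111010100101001

Answer: 101000010111010100101001 (10581289)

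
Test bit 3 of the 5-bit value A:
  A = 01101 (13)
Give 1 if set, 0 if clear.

Bit 3 is the 4th from the right.
  01101
   ^
That bit is 1.

Answer: 1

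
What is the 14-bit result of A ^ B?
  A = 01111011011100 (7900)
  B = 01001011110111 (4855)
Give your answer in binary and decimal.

Apply ^ to each column (1 where bits differ):
  01111011011100
^ 01001011110111
----------------
  00110000101011

Answer: 00110000101011 (3115)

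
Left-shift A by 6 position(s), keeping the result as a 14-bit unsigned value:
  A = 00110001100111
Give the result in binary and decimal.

Shift left by 6: drop the top 6 bit(s), append 6 zero(s) on the right.
  00110001100111  ->  discard [001100], keep [01100111], append 000000
= 01100111000000

Answer: 01100111000000 (6592)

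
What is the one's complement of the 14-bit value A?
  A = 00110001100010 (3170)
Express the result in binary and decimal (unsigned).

Flip each bit (0->1, 1->0):
  00110001100010
  11001110011101

Answer: 11001110011101 (13213)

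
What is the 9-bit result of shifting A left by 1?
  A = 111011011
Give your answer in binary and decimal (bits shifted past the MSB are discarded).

Shift left by 1: drop the top 1 bit(s), append 1 zero(s) on the right.
  111011011  ->  discard [1], keep [11011011], append 0
= 110110110

Answer: 110110110 (438)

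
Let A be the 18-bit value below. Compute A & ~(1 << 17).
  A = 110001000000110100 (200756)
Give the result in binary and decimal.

Mask = ~(1 << 17) = 011111111111111111
Bit 17 of A is 1, so AND-ing with the mask clears it to 0.
  110001000000110100
& 011111111111111111
--------------------
  010001000000110100

Answer: 010001000000110100 (69684)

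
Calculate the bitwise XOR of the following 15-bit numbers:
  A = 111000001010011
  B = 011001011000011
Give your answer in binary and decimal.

Apply ^ to each column (1 where bits differ):
  111000001010011
^ 011001011000011
-----------------
  100001010010000

Answer: 100001010010000 (17040)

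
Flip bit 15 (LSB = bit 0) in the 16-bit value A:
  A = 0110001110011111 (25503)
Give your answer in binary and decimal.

Mask = 1 << 15 = 1000000000000000
Bit 15 of A is 0; XOR with the mask flips it to 1.
  0110001110011111
^ 1000000000000000
------------------
  1110001110011111

Answer: 1110001110011111 (58271)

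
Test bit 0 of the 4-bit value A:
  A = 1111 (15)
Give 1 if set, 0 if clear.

Bit 0 is the 1st from the right.
  1111
     ^
That bit is 1.

Answer: 1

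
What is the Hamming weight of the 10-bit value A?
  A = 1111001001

1111001001
1-bits at positions (from bit 0 = LSB): 0, 3, 6, 7, 8, 9
Count = 6

Answer: 6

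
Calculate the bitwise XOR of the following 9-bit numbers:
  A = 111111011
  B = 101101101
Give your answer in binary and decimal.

Apply ^ to each column (1 where bits differ):
  111111011
^ 101101101
-----------
  010010110

Answer: 010010110 (150)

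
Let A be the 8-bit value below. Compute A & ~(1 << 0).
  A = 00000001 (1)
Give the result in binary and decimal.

Mask = ~(1 << 0) = 11111110
Bit 0 of A is 1, so AND-ing with the mask clears it to 0.
  00000001
& 11111110
----------
  00000000

Answer: 00000000 (0)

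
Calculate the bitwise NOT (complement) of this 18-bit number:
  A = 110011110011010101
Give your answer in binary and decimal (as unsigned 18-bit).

Flip each bit (0->1, 1->0):
  110011110011010101
  001100001100101010

Answer: 001100001100101010 (49962)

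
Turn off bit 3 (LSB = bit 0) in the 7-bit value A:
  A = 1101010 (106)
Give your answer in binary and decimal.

Mask = ~(1 << 3) = 1110111
Bit 3 of A is 1, so AND-ing with the mask clears it to 0.
  1101010
& 1110111
---------
  1100010

Answer: 1100010 (98)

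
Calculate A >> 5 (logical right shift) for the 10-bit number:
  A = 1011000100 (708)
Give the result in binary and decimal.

Logical shift right by 5: drop the bottom 5 bit(s), prepend 5 zero(s) on the left.
  1011000100  ->  keep [10110], discard [00100], prepend 00000
= 0000010110

Answer: 0000010110 (22)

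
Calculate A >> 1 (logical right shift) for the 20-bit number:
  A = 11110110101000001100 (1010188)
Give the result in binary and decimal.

Logical shift right by 1: drop the bottom 1 bit(s), prepend 1 zero(s) on the left.
  11110110101000001100  ->  keep [1111011010100000110], discard [0], prepend 0
= 01111011010100000110

Answer: 01111011010100000110 (505094)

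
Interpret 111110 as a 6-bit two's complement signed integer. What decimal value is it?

MSB is 1, so the value is negative. Find the magnitude:
1. Invert bits:  000001
2. Add 1:        000010  = 2
3. Apply sign:   -2

Answer: -2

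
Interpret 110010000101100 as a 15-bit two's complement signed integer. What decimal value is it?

MSB is 1, so the value is negative. Find the magnitude:
1. Invert bits:  001101111010011
2. Add 1:        001101111010100  = 7124
3. Apply sign:   -7124

Answer: -7124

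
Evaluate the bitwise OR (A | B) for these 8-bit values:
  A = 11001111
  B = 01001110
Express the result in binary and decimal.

Apply | to each column (1 where either bit is 1):
  11001111
| 01001110
----------
  11001111

Answer: 11001111 (207)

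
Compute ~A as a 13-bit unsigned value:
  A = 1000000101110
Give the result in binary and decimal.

Flip each bit (0->1, 1->0):
  1000000101110
  0111111010001

Answer: 0111111010001 (4049)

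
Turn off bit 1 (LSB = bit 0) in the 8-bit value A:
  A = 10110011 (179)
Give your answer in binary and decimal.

Mask = ~(1 << 1) = 11111101
Bit 1 of A is 1, so AND-ing with the mask clears it to 0.
  10110011
& 11111101
----------
  10110001

Answer: 10110001 (177)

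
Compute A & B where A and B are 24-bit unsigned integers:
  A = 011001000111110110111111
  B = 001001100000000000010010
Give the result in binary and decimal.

Apply & to each column (1 only where both bits are 1):
  011001000111110110111111
& 001001100000000000010010
--------------------------
  001001000000000000010010

Answer: 001001000000000000010010 (2359314)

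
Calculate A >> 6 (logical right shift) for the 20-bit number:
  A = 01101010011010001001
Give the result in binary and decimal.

Logical shift right by 6: drop the bottom 6 bit(s), prepend 6 zero(s) on the left.
  01101010011010001001  ->  keep [01101010011010], discard [001001], prepend 000000
= 00000001101010011010

Answer: 00000001101010011010 (6810)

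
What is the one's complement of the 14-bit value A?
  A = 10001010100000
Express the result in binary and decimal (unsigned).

Flip each bit (0->1, 1->0):
  10001010100000
  01110101011111

Answer: 01110101011111 (7519)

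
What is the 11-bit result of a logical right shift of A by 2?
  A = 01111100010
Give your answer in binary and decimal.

Logical shift right by 2: drop the bottom 2 bit(s), prepend 2 zero(s) on the left.
  01111100010  ->  keep [011111000], discard [10], prepend 00
= 00011111000

Answer: 00011111000 (248)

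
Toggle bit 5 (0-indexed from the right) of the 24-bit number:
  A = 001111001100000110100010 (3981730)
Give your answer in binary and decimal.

Mask = 1 << 5 = 000000000000000000100000
Bit 5 of A is 1; XOR with the mask flips it to 0.
  001111001100000110100010
^ 000000000000000000100000
--------------------------
  001111001100000110000010

Answer: 001111001100000110000010 (3981698)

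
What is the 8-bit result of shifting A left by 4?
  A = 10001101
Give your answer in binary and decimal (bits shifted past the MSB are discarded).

Shift left by 4: drop the top 4 bit(s), append 4 zero(s) on the right.
  10001101  ->  discard [1000], keep [1101], append 0000
= 11010000

Answer: 11010000 (208)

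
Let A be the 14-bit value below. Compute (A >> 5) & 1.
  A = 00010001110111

Bit 5 is the 6th from the right.
  00010001110111
          ^
That bit is 1.

Answer: 1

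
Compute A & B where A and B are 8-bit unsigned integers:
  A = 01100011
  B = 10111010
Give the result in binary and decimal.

Apply & to each column (1 only where both bits are 1):
  01100011
& 10111010
----------
  00100010

Answer: 00100010 (34)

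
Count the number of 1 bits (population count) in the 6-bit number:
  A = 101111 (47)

101111
1-bits at positions (from bit 0 = LSB): 0, 1, 2, 3, 5
Count = 5

Answer: 5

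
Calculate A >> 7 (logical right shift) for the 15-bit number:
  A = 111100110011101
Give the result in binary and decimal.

Logical shift right by 7: drop the bottom 7 bit(s), prepend 7 zero(s) on the left.
  111100110011101  ->  keep [11110011], discard [0011101], prepend 0000000
= 000000011110011

Answer: 000000011110011 (243)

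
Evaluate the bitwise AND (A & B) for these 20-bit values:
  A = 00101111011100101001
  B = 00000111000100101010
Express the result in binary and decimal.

Apply & to each column (1 only where both bits are 1):
  00101111011100101001
& 00000111000100101010
----------------------
  00000111000100101000

Answer: 00000111000100101000 (28968)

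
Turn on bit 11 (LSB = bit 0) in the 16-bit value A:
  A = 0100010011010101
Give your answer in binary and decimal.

Mask = 1 << 11 = 0000100000000000
Bit 11 of A is 0, so OR-ing with the mask flips it to 1.
  0100010011010101
| 0000100000000000
------------------
  0100110011010101

Answer: 0100110011010101 (19669)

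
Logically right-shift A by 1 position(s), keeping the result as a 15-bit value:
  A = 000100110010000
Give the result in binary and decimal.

Logical shift right by 1: drop the bottom 1 bit(s), prepend 1 zero(s) on the left.
  000100110010000  ->  keep [00010011001000], discard [0], prepend 0
= 000010011001000

Answer: 000010011001000 (1224)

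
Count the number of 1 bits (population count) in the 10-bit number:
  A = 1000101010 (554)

1000101010
1-bits at positions (from bit 0 = LSB): 1, 3, 5, 9
Count = 4

Answer: 4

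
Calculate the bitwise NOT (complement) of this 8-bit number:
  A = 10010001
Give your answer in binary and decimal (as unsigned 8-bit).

Flip each bit (0->1, 1->0):
  10010001
  01101110

Answer: 01101110 (110)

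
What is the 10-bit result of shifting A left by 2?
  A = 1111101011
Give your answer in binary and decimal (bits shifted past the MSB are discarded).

Shift left by 2: drop the top 2 bit(s), append 2 zero(s) on the right.
  1111101011  ->  discard [11], keep [11101011], append 00
= 1110101100

Answer: 1110101100 (940)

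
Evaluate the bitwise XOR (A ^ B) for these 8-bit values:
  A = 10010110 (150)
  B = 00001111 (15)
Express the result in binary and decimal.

Apply ^ to each column (1 where bits differ):
  10010110
^ 00001111
----------
  10011001

Answer: 10011001 (153)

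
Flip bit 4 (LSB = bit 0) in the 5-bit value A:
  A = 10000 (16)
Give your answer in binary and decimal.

Mask = 1 << 4 = 10000
Bit 4 of A is 1; XOR with the mask flips it to 0.
  10000
^ 10000
-------
  00000

Answer: 00000 (0)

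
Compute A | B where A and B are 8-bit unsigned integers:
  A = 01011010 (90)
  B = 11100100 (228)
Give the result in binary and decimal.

Apply | to each column (1 where either bit is 1):
  01011010
| 11100100
----------
  11111110

Answer: 11111110 (254)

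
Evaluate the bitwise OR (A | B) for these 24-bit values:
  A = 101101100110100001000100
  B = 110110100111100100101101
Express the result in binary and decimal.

Apply | to each column (1 where either bit is 1):
  101101100110100001000100
| 110110100111100100101101
--------------------------
  111111100111100101101101

Answer: 111111100111100101101101 (16677229)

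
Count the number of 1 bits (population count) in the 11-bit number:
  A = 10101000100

10101000100
1-bits at positions (from bit 0 = LSB): 2, 6, 8, 10
Count = 4

Answer: 4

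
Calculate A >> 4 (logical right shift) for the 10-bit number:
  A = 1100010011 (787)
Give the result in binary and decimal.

Logical shift right by 4: drop the bottom 4 bit(s), prepend 4 zero(s) on the left.
  1100010011  ->  keep [110001], discard [0011], prepend 0000
= 0000110001

Answer: 0000110001 (49)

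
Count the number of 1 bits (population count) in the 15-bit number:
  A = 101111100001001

101111100001001
1-bits at positions (from bit 0 = LSB): 0, 3, 8, 9, 10, 11, 12, 14
Count = 8

Answer: 8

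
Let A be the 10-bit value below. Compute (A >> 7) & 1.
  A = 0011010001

Bit 7 is the 8th from the right.
  0011010001
    ^
That bit is 1.

Answer: 1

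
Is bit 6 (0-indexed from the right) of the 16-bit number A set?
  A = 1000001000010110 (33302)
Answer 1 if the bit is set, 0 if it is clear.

Bit 6 is the 7th from the right.
  1000001000010110
           ^
That bit is 0.

Answer: 0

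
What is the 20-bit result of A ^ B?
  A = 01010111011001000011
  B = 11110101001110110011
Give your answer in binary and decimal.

Apply ^ to each column (1 where bits differ):
  01010111011001000011
^ 11110101001110110011
----------------------
  10100010010111110000

Answer: 10100010010111110000 (665072)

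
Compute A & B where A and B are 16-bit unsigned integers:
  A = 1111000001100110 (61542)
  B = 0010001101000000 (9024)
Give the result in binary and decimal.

Apply & to each column (1 only where both bits are 1):
  1111000001100110
& 0010001101000000
------------------
  0010000001000000

Answer: 0010000001000000 (8256)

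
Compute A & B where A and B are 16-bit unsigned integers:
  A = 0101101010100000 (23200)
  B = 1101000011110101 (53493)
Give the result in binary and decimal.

Apply & to each column (1 only where both bits are 1):
  0101101010100000
& 1101000011110101
------------------
  0101000010100000

Answer: 0101000010100000 (20640)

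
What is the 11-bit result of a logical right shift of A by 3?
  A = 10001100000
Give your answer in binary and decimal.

Logical shift right by 3: drop the bottom 3 bit(s), prepend 3 zero(s) on the left.
  10001100000  ->  keep [10001100], discard [000], prepend 000
= 00010001100

Answer: 00010001100 (140)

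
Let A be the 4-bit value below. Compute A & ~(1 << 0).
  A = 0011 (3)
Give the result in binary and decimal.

Mask = ~(1 << 0) = 1110
Bit 0 of A is 1, so AND-ing with the mask clears it to 0.
  0011
& 1110
------
  0010

Answer: 0010 (2)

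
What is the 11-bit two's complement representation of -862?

1. Binary of +862:  01101011110
2. Invert bits:     10010100001
3. Add 1:           10010100010

Answer: 10010100010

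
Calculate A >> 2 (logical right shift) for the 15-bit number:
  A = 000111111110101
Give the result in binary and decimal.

Logical shift right by 2: drop the bottom 2 bit(s), prepend 2 zero(s) on the left.
  000111111110101  ->  keep [0001111111101], discard [01], prepend 00
= 000001111111101

Answer: 000001111111101 (1021)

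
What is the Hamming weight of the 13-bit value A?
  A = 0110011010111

0110011010111
1-bits at positions (from bit 0 = LSB): 0, 1, 2, 4, 6, 7, 10, 11
Count = 8

Answer: 8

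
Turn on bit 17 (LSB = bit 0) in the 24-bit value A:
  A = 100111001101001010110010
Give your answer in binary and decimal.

Mask = 1 << 17 = 000000100000000000000000
Bit 17 of A is 0, so OR-ing with the mask flips it to 1.
  100111001101001010110010
| 000000100000000000000000
--------------------------
  100111101101001010110010

Answer: 100111101101001010110010 (10408626)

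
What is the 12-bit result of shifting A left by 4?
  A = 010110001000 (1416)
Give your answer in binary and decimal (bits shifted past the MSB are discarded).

Shift left by 4: drop the top 4 bit(s), append 4 zero(s) on the right.
  010110001000  ->  discard [0101], keep [10001000], append 0000
= 100010000000

Answer: 100010000000 (2176)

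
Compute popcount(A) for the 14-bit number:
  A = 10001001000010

10001001000010
1-bits at positions (from bit 0 = LSB): 1, 6, 9, 13
Count = 4

Answer: 4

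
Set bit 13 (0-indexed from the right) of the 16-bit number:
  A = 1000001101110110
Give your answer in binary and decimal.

Mask = 1 << 13 = 0010000000000000
Bit 13 of A is 0, so OR-ing with the mask flips it to 1.
  1000001101110110
| 0010000000000000
------------------
  1010001101110110

Answer: 1010001101110110 (41846)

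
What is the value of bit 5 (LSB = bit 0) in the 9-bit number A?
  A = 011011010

Bit 5 is the 6th from the right.
  011011010
     ^
That bit is 0.

Answer: 0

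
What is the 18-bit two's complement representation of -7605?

1. Binary of +7605:  000001110110110101
2. Invert bits:     111110001001001010
3. Add 1:           111110001001001011

Answer: 111110001001001011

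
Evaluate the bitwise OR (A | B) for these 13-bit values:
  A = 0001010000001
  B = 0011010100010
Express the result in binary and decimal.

Apply | to each column (1 where either bit is 1):
  0001010000001
| 0011010100010
---------------
  0011010100011

Answer: 0011010100011 (1699)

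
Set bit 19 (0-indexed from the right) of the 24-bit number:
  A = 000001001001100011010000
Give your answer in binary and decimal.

Mask = 1 << 19 = 000010000000000000000000
Bit 19 of A is 0, so OR-ing with the mask flips it to 1.
  000001001001100011010000
| 000010000000000000000000
--------------------------
  000011001001100011010000

Answer: 000011001001100011010000 (825552)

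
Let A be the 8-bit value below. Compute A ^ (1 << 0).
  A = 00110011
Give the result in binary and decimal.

Mask = 1 << 0 = 00000001
Bit 0 of A is 1; XOR with the mask flips it to 0.
  00110011
^ 00000001
----------
  00110010

Answer: 00110010 (50)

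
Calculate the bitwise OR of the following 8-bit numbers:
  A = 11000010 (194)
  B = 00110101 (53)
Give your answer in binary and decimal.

Apply | to each column (1 where either bit is 1):
  11000010
| 00110101
----------
  11110111

Answer: 11110111 (247)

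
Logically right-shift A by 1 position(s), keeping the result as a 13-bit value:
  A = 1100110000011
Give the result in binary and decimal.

Logical shift right by 1: drop the bottom 1 bit(s), prepend 1 zero(s) on the left.
  1100110000011  ->  keep [110011000001], discard [1], prepend 0
= 0110011000001

Answer: 0110011000001 (3265)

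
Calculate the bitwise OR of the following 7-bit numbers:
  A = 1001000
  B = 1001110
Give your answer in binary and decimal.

Apply | to each column (1 where either bit is 1):
  1001000
| 1001110
---------
  1001110

Answer: 1001110 (78)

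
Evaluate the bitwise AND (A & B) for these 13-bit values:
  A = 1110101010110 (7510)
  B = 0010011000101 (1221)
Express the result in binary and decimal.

Apply & to each column (1 only where both bits are 1):
  1110101010110
& 0010011000101
---------------
  0010001000100

Answer: 0010001000100 (1092)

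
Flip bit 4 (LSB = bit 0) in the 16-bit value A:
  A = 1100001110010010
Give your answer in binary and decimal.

Mask = 1 << 4 = 0000000000010000
Bit 4 of A is 1; XOR with the mask flips it to 0.
  1100001110010010
^ 0000000000010000
------------------
  1100001110000010

Answer: 1100001110000010 (50050)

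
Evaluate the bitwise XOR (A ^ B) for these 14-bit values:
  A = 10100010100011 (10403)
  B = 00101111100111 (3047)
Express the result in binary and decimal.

Apply ^ to each column (1 where bits differ):
  10100010100011
^ 00101111100111
----------------
  10001101000100

Answer: 10001101000100 (9028)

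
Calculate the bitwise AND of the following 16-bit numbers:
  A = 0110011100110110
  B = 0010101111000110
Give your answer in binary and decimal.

Apply & to each column (1 only where both bits are 1):
  0110011100110110
& 0010101111000110
------------------
  0010001100000110

Answer: 0010001100000110 (8966)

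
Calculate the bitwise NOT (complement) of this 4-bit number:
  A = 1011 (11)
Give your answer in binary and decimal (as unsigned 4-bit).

Flip each bit (0->1, 1->0):
  1011
  0100

Answer: 0100 (4)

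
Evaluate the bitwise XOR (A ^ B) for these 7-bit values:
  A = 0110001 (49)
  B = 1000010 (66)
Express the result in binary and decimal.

Apply ^ to each column (1 where bits differ):
  0110001
^ 1000010
---------
  1110011

Answer: 1110011 (115)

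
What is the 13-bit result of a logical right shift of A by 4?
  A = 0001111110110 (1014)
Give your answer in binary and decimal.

Logical shift right by 4: drop the bottom 4 bit(s), prepend 4 zero(s) on the left.
  0001111110110  ->  keep [000111111], discard [0110], prepend 0000
= 0000000111111

Answer: 0000000111111 (63)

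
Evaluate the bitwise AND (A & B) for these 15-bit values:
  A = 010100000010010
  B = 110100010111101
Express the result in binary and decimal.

Apply & to each column (1 only where both bits are 1):
  010100000010010
& 110100010111101
-----------------
  010100000010000

Answer: 010100000010000 (10256)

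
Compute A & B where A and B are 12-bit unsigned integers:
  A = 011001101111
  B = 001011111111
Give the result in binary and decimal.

Apply & to each column (1 only where both bits are 1):
  011001101111
& 001011111111
--------------
  001001101111

Answer: 001001101111 (623)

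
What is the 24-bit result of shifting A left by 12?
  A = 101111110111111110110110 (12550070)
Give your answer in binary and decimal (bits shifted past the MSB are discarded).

Shift left by 12: drop the top 12 bit(s), append 12 zero(s) on the right.
  101111110111111110110110  ->  discard [101111110111], keep [111110110110], append 000000000000
= 111110110110000000000000

Answer: 111110110110000000000000 (16474112)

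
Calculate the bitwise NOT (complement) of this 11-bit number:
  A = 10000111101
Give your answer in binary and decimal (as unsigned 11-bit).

Flip each bit (0->1, 1->0):
  10000111101
  01111000010

Answer: 01111000010 (962)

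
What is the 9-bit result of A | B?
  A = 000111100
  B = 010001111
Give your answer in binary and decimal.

Apply | to each column (1 where either bit is 1):
  000111100
| 010001111
-----------
  010111111

Answer: 010111111 (191)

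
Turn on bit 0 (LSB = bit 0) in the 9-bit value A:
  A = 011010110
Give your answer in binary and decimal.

Mask = 1 << 0 = 000000001
Bit 0 of A is 0, so OR-ing with the mask flips it to 1.
  011010110
| 000000001
-----------
  011010111

Answer: 011010111 (215)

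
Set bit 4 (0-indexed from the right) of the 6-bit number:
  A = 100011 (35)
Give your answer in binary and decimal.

Mask = 1 << 4 = 010000
Bit 4 of A is 0, so OR-ing with the mask flips it to 1.
  100011
| 010000
--------
  110011

Answer: 110011 (51)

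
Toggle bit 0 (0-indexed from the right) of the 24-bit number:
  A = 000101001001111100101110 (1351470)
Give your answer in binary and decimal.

Mask = 1 << 0 = 000000000000000000000001
Bit 0 of A is 0; XOR with the mask flips it to 1.
  000101001001111100101110
^ 000000000000000000000001
--------------------------
  000101001001111100101111

Answer: 000101001001111100101111 (1351471)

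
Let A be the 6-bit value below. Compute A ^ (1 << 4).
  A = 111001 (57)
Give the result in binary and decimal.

Mask = 1 << 4 = 010000
Bit 4 of A is 1; XOR with the mask flips it to 0.
  111001
^ 010000
--------
  101001

Answer: 101001 (41)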